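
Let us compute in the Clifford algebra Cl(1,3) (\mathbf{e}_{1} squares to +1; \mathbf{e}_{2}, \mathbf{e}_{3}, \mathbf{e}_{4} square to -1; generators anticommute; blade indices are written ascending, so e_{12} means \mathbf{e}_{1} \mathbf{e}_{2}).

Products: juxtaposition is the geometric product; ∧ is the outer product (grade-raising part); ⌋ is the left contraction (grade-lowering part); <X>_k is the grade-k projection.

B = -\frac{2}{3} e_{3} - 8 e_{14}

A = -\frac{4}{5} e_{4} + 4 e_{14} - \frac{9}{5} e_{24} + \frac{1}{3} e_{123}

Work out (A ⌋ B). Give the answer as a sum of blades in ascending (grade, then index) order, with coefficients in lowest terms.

step 1: -32 + \frac{32}{5} e_{1}
Answer: -32 + \frac{32}{5} e_{1}


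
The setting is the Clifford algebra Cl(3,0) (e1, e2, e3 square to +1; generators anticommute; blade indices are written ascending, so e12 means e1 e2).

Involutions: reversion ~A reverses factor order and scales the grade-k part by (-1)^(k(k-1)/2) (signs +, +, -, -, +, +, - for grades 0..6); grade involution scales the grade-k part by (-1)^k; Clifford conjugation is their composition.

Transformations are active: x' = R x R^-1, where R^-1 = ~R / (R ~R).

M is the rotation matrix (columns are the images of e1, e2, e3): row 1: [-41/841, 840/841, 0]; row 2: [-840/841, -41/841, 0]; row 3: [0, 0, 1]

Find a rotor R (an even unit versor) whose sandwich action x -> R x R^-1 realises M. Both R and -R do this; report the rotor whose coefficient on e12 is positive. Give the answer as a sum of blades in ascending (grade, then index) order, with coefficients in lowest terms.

Method: write R = a + b12*e12 + b13*e13 + b23*e23 with a^2 + b12^2 + b13^2 + b23^2 = 1 (so R^-1 = ~R). Expanding the columns R e_j ~R gives tr M = 4a^2 - 1 and, from the antisymmetric part, M21 - M12 = -4a*b12, M13 - M31 = 4a*b13, M32 - M23 = -4a*b23.
Here tr M = 759/841, so a^2 = (1 + tr M)/4 = 400/841 and a = ±20/29. Taking a = 20/29: M21 - M12 = -1680/841, M13 - M31 = 0, M32 - M23 = 0, giving b12 = 21/29, b13 = 0, b23 = 0, i.e. R = 20/29 + 21/29*e12.
Its e12 coefficient is already positive.
Answer: 20/29 + 21/29*e12. Recall the cover is two-to-one: with M of trace 759/841, both preimages act alike, and the stated e12 sign chooses the sheet.


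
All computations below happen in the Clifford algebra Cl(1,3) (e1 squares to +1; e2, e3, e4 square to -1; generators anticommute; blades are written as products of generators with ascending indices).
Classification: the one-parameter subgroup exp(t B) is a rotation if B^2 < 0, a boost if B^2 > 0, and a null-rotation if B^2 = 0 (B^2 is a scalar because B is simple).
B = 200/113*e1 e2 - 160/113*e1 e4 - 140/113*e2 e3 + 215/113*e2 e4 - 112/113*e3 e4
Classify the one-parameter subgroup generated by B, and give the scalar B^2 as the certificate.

B^2 term by term: the squares give (200/113)^2*(e1 e2)^2 + (-160/113)^2*(e1 e4)^2 + (-140/113)^2*(e2 e3)^2 + (215/113)^2*(e2 e4)^2 + (-112/113)^2*(e3 e4)^2 = 40000/12769*(+1) + 25600/12769*(+1) + 19600/12769*(-1) + 46225/12769*(-1) + 12544/12769*(-1) = -1 (each basis 2-blade squares to minus the product of its generators' squares); cross terms between blades sharing an index anticommute and cancel; the commuting (index-disjoint) pairs give grade-4 terms 2*c*c'*(blade product), which cancel blade by blade — e1 e2 e3 e4: -44800/12769 + 44800/12769 = 0 — confirming B is simple. So B^2 = -1.
Answer: rotation, certificate B^2 = -1. One invariant decides it: the square -1 survives every conjugation, and its sign is exactly the classification.


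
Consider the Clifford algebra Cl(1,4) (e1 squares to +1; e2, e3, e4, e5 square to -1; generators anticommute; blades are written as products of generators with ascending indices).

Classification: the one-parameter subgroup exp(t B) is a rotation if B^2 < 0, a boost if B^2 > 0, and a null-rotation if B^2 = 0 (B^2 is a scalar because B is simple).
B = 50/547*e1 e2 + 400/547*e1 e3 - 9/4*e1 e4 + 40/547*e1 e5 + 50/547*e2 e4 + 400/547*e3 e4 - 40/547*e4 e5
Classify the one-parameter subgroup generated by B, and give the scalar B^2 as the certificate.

B^2 term by term: the squares give (50/547)^2*(e1 e2)^2 + (400/547)^2*(e1 e3)^2 + (-9/4)^2*(e1 e4)^2 + (40/547)^2*(e1 e5)^2 + (50/547)^2*(e2 e4)^2 + (400/547)^2*(e3 e4)^2 + (-40/547)^2*(e4 e5)^2 = 2500/299209*(+1) + 160000/299209*(+1) + 81/16*(+1) + 1600/299209*(+1) + 2500/299209*(-1) + 160000/299209*(-1) + 1600/299209*(-1) = 81/16 (each basis 2-blade squares to minus the product of its generators' squares); cross terms between blades sharing an index anticommute and cancel; the commuting (index-disjoint) pairs give grade-4 terms 2*c*c'*(blade product), which cancel blade by blade — e1 e2 e3 e4: 40000/299209 - 40000/299209 = 0; e1 e2 e4 e5: -4000/299209 + 4000/299209 = 0; e1 e3 e4 e5: -32000/299209 + 32000/299209 = 0 — confirming B is simple. So B^2 = 81/16.
Answer: boost, certificate B^2 = 81/16. Key observation: B^2 = 81/16 is a conjugation invariant, so its sign decides the class regardless of the surface form of B.


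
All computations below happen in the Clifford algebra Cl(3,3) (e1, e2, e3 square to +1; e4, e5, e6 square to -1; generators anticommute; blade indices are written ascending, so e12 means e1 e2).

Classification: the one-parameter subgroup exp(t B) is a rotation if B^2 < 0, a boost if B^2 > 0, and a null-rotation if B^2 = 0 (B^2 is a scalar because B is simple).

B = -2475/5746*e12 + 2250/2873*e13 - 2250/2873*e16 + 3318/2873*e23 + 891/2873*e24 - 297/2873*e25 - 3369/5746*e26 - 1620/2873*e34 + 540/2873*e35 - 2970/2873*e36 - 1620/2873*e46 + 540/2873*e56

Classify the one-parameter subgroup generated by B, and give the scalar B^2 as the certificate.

B^2 term by term: the squares give (-2475/5746)^2*(e12)^2 + (2250/2873)^2*(e13)^2 + (-2250/2873)^2*(e16)^2 + (3318/2873)^2*(e23)^2 + (891/2873)^2*(e24)^2 + (-297/2873)^2*(e25)^2 + (-3369/5746)^2*(e26)^2 + (-1620/2873)^2*(e34)^2 + (540/2873)^2*(e35)^2 + (-2970/2873)^2*(e36)^2 + (-1620/2873)^2*(e46)^2 + (540/2873)^2*(e56)^2 = 6125625/33016516*(-1) + 5062500/8254129*(-1) + 5062500/8254129*(+1) + 11009124/8254129*(-1) + 793881/8254129*(+1) + 88209/8254129*(+1) + 11350161/33016516*(+1) + 2624400/8254129*(+1) + 291600/8254129*(+1) + 8820900/8254129*(+1) + 2624400/8254129*(-1) + 291600/8254129*(-1) = 0 (each basis 2-blade squares to minus the product of its generators' squares); cross terms between blades sharing an index anticommute and cancel; the commuting (index-disjoint) pairs give grade-4 terms 2*c*c'*(blade product), which cancel blade by blade — e1234: 4009500/8254129 - 4009500/8254129 = 0; e1235: -1336500/8254129 + 1336500/8254129 = 0; e1236: 7350750/8254129 + 7580250/8254129 - 14931000/8254129 = 0; e1246: 4009500/8254129 - 4009500/8254129 = 0; e1256: -1336500/8254129 + 1336500/8254129 = 0; e1346: -7290000/8254129 + 7290000/8254129 = 0; e1356: 2430000/8254129 - 2430000/8254129 = 0; e2345: -962280/8254129 + 962280/8254129 = 0; e2346: -10750320/8254129 + 5292540/8254129 + 5457780/8254129 = 0; e2356: 3583440/8254129 - 1764180/8254129 - 1819260/8254129 = 0; e2456: 962280/8254129 - 962280/8254129 = 0; e3456: -1749600/8254129 + 1749600/8254129 = 0 — confirming B is simple. So B^2 = 0.
Answer: null-rotation, certificate B^2 = 0. Certificate logic: 0 is a conjugation-invariant scalar, so its sign fixes rotation versus boost versus null-rotation outright.


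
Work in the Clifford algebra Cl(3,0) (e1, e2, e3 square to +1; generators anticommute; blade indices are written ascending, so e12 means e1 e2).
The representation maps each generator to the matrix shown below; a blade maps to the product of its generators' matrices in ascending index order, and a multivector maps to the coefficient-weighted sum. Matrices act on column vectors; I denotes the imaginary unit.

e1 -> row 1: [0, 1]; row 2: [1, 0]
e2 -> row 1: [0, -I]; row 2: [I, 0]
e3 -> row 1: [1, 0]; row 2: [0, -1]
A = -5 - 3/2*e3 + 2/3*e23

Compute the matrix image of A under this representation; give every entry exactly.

Bivector images (products of the table entries): rho(e23) = rho(e2)rho(e3) = row 1: [0, I]; row 2: [I, 0].
M = (-5)*1 + (-3/2)*rho(e3) + (2/3)*rho(e23), summed entrywise (1 is the identity matrix):
Answer: row 1: [-13/2, 2*I/3]; row 2: [2*I/3, -7/2]


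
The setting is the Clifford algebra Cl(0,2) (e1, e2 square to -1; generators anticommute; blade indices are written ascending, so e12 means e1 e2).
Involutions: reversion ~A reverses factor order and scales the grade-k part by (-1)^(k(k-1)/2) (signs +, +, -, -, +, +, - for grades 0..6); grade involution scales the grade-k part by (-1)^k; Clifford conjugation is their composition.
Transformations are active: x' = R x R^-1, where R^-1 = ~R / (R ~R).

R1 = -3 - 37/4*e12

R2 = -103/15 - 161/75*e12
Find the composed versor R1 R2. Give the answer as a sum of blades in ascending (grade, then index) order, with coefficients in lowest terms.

Distribute over the terms of R1 (each basis-blade product reordered to ascending indices, repeated generators contracted through their squares):
(-3) R2 = 103/5 + 161/25*e12
(-37/4*e12) R2 = -5957/300 + 3811/60*e12
Summing the partial products and collecting blades:
Answer: 223/300 + 20987/300*e12


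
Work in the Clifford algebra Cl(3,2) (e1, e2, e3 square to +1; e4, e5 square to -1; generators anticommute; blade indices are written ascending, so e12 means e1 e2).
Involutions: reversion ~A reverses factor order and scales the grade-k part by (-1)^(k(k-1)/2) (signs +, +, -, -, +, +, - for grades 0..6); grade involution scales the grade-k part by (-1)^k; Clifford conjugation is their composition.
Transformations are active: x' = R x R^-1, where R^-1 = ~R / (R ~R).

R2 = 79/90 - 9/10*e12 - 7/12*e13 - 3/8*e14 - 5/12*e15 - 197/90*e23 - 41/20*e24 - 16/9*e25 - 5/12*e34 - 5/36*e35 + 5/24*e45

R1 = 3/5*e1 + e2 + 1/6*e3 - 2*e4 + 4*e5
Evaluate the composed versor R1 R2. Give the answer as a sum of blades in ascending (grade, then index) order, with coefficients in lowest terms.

Distribute over the terms of R1 (each basis-blade product reordered to ascending indices, repeated generators contracted through their squares):
(3/5*e1) R2 = 79/150*e1 - 27/50*e2 - 7/20*e3 - 9/40*e4 - 1/4*e5 - 197/150*e123 - 123/100*e124 - 16/15*e125 - 1/4*e134 - 1/12*e135 + 1/8*e145
(e2) R2 = 9/10*e1 + 79/90*e2 - 197/90*e3 - 41/20*e4 - 16/9*e5 + 7/12*e123 + 3/8*e124 + 5/12*e125 - 5/12*e234 - 5/36*e235 + 5/24*e245
(1/6*e3) R2 = 7/72*e1 + 197/540*e2 + 79/540*e3 - 5/72*e4 - 5/216*e5 - 3/20*e123 + 1/16*e134 + 5/72*e135 + 41/120*e234 + 8/27*e235 + 5/144*e345
(-2*e4) R2 = 3/4*e1 + 41/10*e2 + 5/6*e3 - 79/45*e4 + 5/12*e5 + 9/5*e124 + 7/6*e134 - 5/6*e145 + 197/45*e234 - 32/9*e245 - 5/18*e345
(4*e5) R2 = -5/3*e1 - 64/9*e2 - 5/9*e3 + 5/6*e4 + 158/45*e5 - 18/5*e125 - 7/3*e135 - 3/2*e145 - 394/45*e235 - 41/5*e245 - 5/3*e345
Summing the partial products and collecting blades:
Answer: 1093/1800*e1 - 6233/2700*e2 - 571/270*e3 - 49/15*e4 + 2027/1080*e5 - 22/25*e123 + 189/200*e124 - 17/4*e125 + 47/48*e134 - 169/72*e135 - 53/24*e145 + 1549/360*e234 - 4643/540*e235 - 4157/360*e245 - 275/144*e345


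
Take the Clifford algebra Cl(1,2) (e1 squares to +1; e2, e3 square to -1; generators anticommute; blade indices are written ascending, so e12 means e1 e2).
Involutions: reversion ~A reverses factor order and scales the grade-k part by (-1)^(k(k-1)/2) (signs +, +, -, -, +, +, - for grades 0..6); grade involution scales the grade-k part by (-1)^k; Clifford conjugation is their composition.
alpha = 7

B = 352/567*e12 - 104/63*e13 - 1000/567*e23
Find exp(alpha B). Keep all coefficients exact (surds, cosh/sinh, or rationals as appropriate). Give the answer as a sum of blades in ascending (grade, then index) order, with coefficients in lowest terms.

B^2 term by term: the squares give (352/567)^2*(e12)^2 + (-104/63)^2*(e13)^2 + (-1000/567)^2*(e23)^2 = 123904/321489*(+1) + 10816/3969*(+1) + 1000000/321489*(-1) = 0 (each basis 2-blade squares to minus the product of its generators' squares); cross terms between blades sharing an index anticommute and cancel. So B^2 = 0.
B^2 = 0, and the exponential is exactly linear here: exp(alpha B) = 1 + alpha B (parabolic case).
Answer: 1 + 352/81*e12 - 104/9*e13 - 1000/81*e23


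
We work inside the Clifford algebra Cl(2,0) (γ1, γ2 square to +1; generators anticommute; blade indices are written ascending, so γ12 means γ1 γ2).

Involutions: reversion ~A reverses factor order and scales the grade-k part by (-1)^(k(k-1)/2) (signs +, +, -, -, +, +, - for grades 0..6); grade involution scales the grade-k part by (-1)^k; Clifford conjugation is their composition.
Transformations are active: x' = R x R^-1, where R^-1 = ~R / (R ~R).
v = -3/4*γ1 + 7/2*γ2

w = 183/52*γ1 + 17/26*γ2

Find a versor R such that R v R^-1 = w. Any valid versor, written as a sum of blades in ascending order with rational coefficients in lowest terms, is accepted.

Equal squares first: v^2 = w^2 = 205/16. Then v + w = 36/13*γ1 + 54/13*γ2 is a versor taking v to w, provided it is invertible.
Answer: 36/13*γ1 + 54/13*γ2


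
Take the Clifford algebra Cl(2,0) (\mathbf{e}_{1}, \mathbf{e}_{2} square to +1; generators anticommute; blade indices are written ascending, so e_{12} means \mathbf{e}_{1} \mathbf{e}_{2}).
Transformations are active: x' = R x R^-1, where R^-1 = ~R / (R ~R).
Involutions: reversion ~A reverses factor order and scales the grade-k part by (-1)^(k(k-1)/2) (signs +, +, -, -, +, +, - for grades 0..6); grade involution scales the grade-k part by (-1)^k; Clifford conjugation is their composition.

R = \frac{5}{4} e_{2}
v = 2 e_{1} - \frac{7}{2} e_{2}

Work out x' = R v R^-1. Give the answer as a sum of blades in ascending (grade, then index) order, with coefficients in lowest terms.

~R = \frac{5}{4} e_{2}, and R ~R = \frac{25}{16}, so R^-1 = ~R / (\frac{25}{16}).
R v = -\frac{35}{8} - \frac{5}{2} e_{12}
Answer: -2 e_{1} - \frac{7}{2} e_{2}


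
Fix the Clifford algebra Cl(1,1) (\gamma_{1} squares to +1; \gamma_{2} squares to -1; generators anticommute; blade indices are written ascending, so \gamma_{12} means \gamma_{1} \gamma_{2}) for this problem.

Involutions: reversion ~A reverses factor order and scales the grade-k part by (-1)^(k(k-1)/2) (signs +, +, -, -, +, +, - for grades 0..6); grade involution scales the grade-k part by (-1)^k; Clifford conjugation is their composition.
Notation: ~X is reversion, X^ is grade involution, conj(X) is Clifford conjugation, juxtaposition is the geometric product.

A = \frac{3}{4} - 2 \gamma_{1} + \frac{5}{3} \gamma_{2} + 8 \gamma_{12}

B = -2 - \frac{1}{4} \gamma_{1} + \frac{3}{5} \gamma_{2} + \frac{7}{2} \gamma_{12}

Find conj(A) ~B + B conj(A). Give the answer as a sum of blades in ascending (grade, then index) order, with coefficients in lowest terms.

first term: 27 + \frac{1547}{240} \gamma_{1} - \frac{313}{60} \gamma_{2} + \frac{1699}{120} \gamma_{12}
second term: -29 - \frac{757}{240} \gamma_{1} - \frac{73}{60} \gamma_{2} + \frac{2141}{120} \gamma_{12}
Answer: -2 + \frac{79}{24} \gamma_{1} - \frac{193}{30} \gamma_{2} + 32 \gamma_{12}


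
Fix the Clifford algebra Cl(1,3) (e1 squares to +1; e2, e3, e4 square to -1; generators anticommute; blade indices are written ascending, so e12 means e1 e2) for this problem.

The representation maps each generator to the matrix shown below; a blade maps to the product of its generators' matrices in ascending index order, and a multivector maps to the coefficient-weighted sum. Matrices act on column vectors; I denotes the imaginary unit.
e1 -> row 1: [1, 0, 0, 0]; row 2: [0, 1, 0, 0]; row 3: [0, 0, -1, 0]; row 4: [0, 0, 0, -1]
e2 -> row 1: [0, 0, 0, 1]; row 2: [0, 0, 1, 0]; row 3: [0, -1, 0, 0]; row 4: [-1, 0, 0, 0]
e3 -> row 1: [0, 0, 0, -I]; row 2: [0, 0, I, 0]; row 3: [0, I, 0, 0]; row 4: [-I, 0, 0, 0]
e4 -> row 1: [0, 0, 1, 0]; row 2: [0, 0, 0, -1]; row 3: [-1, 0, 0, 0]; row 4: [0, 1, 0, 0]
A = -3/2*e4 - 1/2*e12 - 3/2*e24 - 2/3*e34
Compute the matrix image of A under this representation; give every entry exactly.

Bivector images (products of the table entries): rho(e12) = rho(e1)rho(e2) = row 1: [0, 0, 0, 1]; row 2: [0, 0, 1, 0]; row 3: [0, 1, 0, 0]; row 4: [1, 0, 0, 0]; rho(e24) = rho(e2)rho(e4) = row 1: [0, 1, 0, 0]; row 2: [-1, 0, 0, 0]; row 3: [0, 0, 0, 1]; row 4: [0, 0, -1, 0]; rho(e34) = rho(e3)rho(e4) = row 1: [0, -I, 0, 0]; row 2: [-I, 0, 0, 0]; row 3: [0, 0, 0, -I]; row 4: [0, 0, -I, 0].
M = (-3/2)*rho(e4) + (-1/2)*rho(e12) + (-3/2)*rho(e24) + (-2/3)*rho(e34), summed entrywise:
Answer: row 1: [0, -3/2 + 2*I/3, -3/2, -1/2]; row 2: [3/2 + 2*I/3, 0, -1/2, 3/2]; row 3: [3/2, -1/2, 0, -3/2 + 2*I/3]; row 4: [-1/2, -3/2, 3/2 + 2*I/3, 0]


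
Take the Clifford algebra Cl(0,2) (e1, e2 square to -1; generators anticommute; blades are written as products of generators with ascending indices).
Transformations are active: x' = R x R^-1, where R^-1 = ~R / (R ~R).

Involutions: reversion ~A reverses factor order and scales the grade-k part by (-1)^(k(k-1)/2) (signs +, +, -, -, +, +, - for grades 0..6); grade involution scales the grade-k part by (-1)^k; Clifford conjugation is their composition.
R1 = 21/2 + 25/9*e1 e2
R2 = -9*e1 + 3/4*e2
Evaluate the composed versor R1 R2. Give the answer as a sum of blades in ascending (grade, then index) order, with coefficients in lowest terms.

Distribute over the terms of R1 (each basis-blade product reordered to ascending indices, repeated generators contracted through their squares):
(21/2) R2 = -189/2*e1 + 63/8*e2
(25/9*e1 e2) R2 = -25/12*e1 - 25*e2
Summing the partial products and collecting blades:
Answer: -1159/12*e1 - 137/8*e2


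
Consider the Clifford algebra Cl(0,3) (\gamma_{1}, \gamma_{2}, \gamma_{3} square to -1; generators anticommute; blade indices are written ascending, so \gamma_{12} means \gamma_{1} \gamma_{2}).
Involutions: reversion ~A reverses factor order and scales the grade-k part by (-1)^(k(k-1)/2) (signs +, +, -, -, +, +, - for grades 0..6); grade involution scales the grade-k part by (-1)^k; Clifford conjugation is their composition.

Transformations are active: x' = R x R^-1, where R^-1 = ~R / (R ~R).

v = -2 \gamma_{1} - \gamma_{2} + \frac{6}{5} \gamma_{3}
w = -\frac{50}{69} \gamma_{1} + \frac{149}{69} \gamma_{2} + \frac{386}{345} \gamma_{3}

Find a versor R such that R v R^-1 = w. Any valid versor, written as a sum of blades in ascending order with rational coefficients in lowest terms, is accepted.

R = v + w = -\frac{188}{69} \gamma_{1} + \frac{80}{69} \gamma_{2} + \frac{160}{69} \gamma_{3} works: the equal norms (-\frac{161}{25}) guarantee its sandwich swaps v into w.
Answer: -\frac{188}{69} \gamma_{1} + \frac{80}{69} \gamma_{2} + \frac{160}{69} \gamma_{3}


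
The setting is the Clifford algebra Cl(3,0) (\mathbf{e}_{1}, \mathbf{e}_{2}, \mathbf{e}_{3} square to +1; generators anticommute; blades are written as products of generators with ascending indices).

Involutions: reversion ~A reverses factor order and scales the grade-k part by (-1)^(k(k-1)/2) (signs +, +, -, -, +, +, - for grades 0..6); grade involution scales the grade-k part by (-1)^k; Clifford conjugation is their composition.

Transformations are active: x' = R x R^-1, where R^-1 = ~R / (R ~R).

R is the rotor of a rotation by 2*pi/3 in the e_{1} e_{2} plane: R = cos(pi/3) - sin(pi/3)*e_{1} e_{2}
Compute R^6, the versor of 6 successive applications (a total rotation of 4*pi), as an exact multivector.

Because a rotor carries half the rotation angle, composing 6 copies of this e_{1} e_{2}-plane rotor multiplies the phase: 6*(pi/3) = 2 \pi, hence R^6 = cos(2 \pi) - sin(2 \pi)*e_{1} e_{2}.
cos(2 \pi) = 1 and sin(2 \pi) = 0, so R^6 = 1. The total rotation 4*pi is 2 full turns, so every vector returns to itself, yet the rotor is +1, back on the identity sheet (an even number of 2*pi turns).
Answer: 1


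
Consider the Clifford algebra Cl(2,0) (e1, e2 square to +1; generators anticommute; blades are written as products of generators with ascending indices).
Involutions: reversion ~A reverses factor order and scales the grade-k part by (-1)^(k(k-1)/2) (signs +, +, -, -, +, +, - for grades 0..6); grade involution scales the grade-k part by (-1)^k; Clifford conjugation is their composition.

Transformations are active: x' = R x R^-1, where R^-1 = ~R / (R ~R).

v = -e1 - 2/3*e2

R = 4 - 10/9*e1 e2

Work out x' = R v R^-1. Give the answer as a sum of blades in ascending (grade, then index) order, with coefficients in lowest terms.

~R = 4 + 10/9*e1 e2, and R ~R = 1396/81, so R^-1 = ~R / (1396/81).
R v = -88/27*e1 - 34/9*e2
Answer: -179/349*e1 - 1138/1047*e2


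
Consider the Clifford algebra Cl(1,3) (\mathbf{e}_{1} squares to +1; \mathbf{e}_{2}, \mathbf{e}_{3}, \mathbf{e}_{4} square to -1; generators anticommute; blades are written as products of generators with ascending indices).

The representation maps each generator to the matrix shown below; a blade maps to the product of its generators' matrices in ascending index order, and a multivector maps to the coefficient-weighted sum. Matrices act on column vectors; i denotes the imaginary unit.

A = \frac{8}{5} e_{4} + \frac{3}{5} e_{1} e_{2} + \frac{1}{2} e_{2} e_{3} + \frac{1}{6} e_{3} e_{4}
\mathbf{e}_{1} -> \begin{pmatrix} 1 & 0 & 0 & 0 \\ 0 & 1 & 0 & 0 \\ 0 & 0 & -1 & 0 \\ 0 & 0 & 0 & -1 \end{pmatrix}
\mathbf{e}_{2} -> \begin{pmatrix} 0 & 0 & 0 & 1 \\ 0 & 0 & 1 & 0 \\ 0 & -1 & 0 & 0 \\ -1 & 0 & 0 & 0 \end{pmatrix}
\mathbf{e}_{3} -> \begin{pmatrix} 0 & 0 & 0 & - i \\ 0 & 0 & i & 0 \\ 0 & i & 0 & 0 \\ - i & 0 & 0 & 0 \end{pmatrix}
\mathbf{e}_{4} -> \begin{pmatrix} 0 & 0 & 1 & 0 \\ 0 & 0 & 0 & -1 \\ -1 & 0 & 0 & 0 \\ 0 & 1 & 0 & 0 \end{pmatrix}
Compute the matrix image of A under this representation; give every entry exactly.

Bivector images (products of the table entries): rho(e_{1} e_{2}) = rho(\mathbf{e}_{1})rho(\mathbf{e}_{2}) = \begin{pmatrix} 0 & 0 & 0 & 1 \\ 0 & 0 & 1 & 0 \\ 0 & 1 & 0 & 0 \\ 1 & 0 & 0 & 0 \end{pmatrix}; rho(e_{2} e_{3}) = rho(\mathbf{e}_{2})rho(\mathbf{e}_{3}) = \begin{pmatrix} - i & 0 & 0 & 0 \\ 0 & i & 0 & 0 \\ 0 & 0 & - i & 0 \\ 0 & 0 & 0 & i \end{pmatrix}; rho(e_{3} e_{4}) = rho(\mathbf{e}_{3})rho(\mathbf{e}_{4}) = \begin{pmatrix} 0 & - i & 0 & 0 \\ - i & 0 & 0 & 0 \\ 0 & 0 & 0 & - i \\ 0 & 0 & - i & 0 \end{pmatrix}.
M = (\frac{8}{5})*rho(e_{4}) + (\frac{3}{5})*rho(e_{1} e_{2}) + (\frac{1}{2})*rho(e_{2} e_{3}) + (\frac{1}{6})*rho(e_{3} e_{4}), summed entrywise:
Answer: \begin{pmatrix} - \frac{i}{2} & - \frac{i}{6} & \frac{8}{5} & \frac{3}{5} \\ - \frac{i}{6} & \frac{i}{2} & \frac{3}{5} & - \frac{8}{5} \\ - \frac{8}{5} & \frac{3}{5} & - \frac{i}{2} & - \frac{i}{6} \\ \frac{3}{5} & \frac{8}{5} & - \frac{i}{6} & \frac{i}{2} \end{pmatrix}


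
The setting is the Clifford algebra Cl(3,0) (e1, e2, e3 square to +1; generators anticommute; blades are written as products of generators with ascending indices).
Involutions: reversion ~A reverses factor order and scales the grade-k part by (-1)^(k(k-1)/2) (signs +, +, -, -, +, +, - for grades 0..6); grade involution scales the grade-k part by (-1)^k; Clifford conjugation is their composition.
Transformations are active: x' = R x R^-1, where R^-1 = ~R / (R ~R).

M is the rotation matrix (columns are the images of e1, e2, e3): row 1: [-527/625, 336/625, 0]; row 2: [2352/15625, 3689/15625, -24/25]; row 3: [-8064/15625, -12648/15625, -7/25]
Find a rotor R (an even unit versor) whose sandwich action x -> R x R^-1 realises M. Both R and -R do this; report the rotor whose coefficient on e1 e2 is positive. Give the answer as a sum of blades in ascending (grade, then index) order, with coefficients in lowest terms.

Method: write R = a + b12*e1 e2 + b13*e1 e3 + b23*e2 e3 with a^2 + b12^2 + b13^2 + b23^2 = 1 (so R^-1 = ~R). Expanding the columns R e_j ~R gives tr M = 4a^2 - 1 and, from the antisymmetric part, M21 - M12 = -4a*b12, M13 - M31 = 4a*b13, M32 - M23 = -4a*b23.
Here tr M = -13861/15625, so a^2 = (1 + tr M)/4 = 441/15625 and a = ±21/125. Taking a = 21/125: M21 - M12 = -6048/15625, M13 - M31 = 8064/15625, M32 - M23 = 2352/15625, giving b12 = 72/125, b13 = 96/125, b23 = -28/125, i.e. R = 21/125 + 72/125*e1 e2 + 96/125*e1 e3 - 28/125*e2 e3.
Its e1 e2 coefficient is already positive.
Answer: 21/125 + 72/125*e1 e2 + 96/125*e1 e3 - 28/125*e2 e3. Uniqueness: Spin(3) -> SO(3) maps R and -R to the same rotation of trace -13861/15625; fixing the sign of the e1 e2 coefficient removes the ambiguity.


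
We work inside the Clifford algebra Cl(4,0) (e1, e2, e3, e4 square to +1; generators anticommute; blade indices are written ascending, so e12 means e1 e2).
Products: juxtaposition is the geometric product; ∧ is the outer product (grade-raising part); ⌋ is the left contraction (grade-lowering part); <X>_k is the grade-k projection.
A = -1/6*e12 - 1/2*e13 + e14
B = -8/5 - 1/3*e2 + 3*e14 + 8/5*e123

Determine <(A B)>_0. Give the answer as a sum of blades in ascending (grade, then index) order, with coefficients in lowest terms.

step 1: -3 + 1/18*e1 - 4/5*e2 + 4/15*e3 + 4/15*e12 + 4/5*e13 - 8/5*e14 + 1/2*e24 + 3/2*e34 - 1/6*e123 + 1/3*e124 - 8/5*e234
step 2: -3
Answer: -3


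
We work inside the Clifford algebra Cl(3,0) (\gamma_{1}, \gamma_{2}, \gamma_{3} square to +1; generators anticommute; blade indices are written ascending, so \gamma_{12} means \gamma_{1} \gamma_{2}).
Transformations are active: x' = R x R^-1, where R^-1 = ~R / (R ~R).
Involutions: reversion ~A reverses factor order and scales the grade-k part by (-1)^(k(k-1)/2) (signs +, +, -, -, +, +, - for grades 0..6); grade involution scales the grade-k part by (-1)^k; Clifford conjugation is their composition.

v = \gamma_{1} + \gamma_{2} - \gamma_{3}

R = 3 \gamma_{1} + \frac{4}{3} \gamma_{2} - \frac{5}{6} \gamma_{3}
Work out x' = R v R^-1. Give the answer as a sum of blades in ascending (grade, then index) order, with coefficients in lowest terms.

~R = 3 \gamma_{1} + \frac{4}{3} \gamma_{2} - \frac{5}{6} \gamma_{3}, and R ~R = \frac{413}{36}, so R^-1 = ~R / (\frac{413}{36}).
R v = \frac{31}{6} + \frac{5}{3} \gamma_{12} - \frac{13}{6} \gamma_{13} - \frac{1}{2} \gamma_{23}
Answer: \frac{703}{413} \gamma_{1} + \frac{83}{413} \gamma_{2} + \frac{103}{413} \gamma_{3}


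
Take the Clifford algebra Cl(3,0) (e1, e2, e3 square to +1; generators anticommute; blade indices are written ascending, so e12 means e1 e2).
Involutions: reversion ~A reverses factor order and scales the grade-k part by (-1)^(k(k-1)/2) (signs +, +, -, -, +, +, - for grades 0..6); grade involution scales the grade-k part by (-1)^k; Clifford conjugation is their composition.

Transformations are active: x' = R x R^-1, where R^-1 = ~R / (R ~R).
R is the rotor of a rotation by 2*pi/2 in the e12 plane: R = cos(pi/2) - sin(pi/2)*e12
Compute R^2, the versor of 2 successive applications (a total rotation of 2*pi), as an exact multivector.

Rotor phase runs at HALF the rotation angle; powers of one rotor simply add phase, so after 2 steps in e12 the phase is 2*pi/2 = pi and R^2 = cos(pi) - sin(pi)*e12.
cos(pi) = -1 and sin(pi) = 0, so R^2 = -1. The total rotation 2*pi is 1 full turn, so every vector returns to itself, yet the rotor is -1, on the OTHER sheet of the double cover (an odd number of 2*pi turns).
Answer: -1


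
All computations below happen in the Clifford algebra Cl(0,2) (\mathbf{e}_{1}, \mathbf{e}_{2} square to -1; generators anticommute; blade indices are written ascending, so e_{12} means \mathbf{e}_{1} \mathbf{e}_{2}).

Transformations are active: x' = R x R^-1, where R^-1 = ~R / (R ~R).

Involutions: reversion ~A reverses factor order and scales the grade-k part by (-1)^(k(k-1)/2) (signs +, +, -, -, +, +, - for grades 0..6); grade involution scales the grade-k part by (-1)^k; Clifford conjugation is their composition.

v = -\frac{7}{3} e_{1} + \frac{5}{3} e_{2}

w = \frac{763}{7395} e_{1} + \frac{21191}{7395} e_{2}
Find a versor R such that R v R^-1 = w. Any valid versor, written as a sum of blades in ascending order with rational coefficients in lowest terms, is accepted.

R = v + w = -\frac{16492}{7395} e_{1} + \frac{11172}{2465} e_{2} works: the equal norms (-\frac{74}{9}) guarantee its sandwich swaps v into w.
Answer: -\frac{16492}{7395} e_{1} + \frac{11172}{2465} e_{2}


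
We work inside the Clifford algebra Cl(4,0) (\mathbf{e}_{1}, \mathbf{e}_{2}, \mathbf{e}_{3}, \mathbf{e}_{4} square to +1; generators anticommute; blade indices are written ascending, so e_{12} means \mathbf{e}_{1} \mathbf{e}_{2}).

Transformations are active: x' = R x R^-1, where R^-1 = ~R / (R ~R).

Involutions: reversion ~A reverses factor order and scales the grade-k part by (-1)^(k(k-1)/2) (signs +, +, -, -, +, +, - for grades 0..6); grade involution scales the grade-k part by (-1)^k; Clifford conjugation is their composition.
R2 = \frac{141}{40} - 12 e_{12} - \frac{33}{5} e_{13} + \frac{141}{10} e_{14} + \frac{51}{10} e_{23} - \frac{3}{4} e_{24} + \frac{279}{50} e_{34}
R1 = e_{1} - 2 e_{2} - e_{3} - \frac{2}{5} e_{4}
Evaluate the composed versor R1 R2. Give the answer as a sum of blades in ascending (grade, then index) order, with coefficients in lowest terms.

Distribute over the terms of R1 (each basis-blade product reordered to ascending indices, repeated generators contracted through their squares):
(e_{1}) R2 = \frac{141}{40} e_{1} - 12 e_{2} - \frac{33}{5} e_{3} + \frac{141}{10} e_{4} + \frac{51}{10} e_{123} - \frac{3}{4} e_{124} + \frac{279}{50} e_{134}
(-2 e_{2}) R2 = -24 e_{1} - \frac{141}{20} e_{2} - \frac{51}{5} e_{3} + \frac{3}{2} e_{4} - \frac{66}{5} e_{123} + \frac{141}{5} e_{124} - \frac{279}{25} e_{234}
(-e_{3}) R2 = -\frac{33}{5} e_{1} + \frac{51}{10} e_{2} - \frac{141}{40} e_{3} - \frac{279}{50} e_{4} + 12 e_{123} + \frac{141}{10} e_{134} - \frac{3}{4} e_{234}
(-\frac{2}{5} e_{4}) R2 = \frac{141}{25} e_{1} - \frac{3}{10} e_{2} + \frac{279}{125} e_{3} - \frac{141}{100} e_{4} + \frac{24}{5} e_{124} + \frac{66}{25} e_{134} - \frac{51}{25} e_{234}
Summing the partial products and collecting blades:
Answer: -\frac{4287}{200} e_{1} - \frac{57}{4} e_{2} - \frac{18093}{1000} e_{3} + \frac{861}{100} e_{4} + \frac{39}{10} e_{123} + \frac{129}{4} e_{124} + \frac{558}{25} e_{134} - \frac{279}{20} e_{234}


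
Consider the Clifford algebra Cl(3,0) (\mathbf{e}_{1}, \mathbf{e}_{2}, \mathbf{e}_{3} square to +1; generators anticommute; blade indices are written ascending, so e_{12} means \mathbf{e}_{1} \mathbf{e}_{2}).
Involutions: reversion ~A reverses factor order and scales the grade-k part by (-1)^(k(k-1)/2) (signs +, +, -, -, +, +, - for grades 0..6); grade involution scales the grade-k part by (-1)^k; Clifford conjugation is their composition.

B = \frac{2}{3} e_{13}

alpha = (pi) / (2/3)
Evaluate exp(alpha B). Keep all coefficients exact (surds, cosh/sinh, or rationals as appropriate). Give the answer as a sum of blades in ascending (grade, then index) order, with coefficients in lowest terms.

B^2 = (\frac{2}{3})^2*(e_{13})^2 = \frac{4}{9}*(-1) = -\frac{4}{9} (a basis 2-blade squares to minus the product of its generators' squares).
B^2 = -\frac{4}{9} — the negative square puts this in the circular regime; l = \frac{2}{3}, alpha*l = \pi, so exp(alpha B) = cos(\pi) + (sin(\pi)/(\frac{2}{3}))*B = -1 + (0)*B.
Answer: -1


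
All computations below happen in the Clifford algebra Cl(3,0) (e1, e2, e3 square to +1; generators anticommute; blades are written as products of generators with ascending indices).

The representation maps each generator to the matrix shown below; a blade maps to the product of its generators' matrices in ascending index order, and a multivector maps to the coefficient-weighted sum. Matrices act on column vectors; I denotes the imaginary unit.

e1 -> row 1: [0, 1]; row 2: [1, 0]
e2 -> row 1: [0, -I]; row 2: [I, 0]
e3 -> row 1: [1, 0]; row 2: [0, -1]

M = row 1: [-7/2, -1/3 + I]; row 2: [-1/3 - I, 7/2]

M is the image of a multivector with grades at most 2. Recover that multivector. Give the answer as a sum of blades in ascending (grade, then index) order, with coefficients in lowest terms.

Method: 1, rho(e1), rho(e2), rho(e3) form a trace-orthogonal basis of the 2x2 complex matrices (tr(X Y) = 2 if X = Y, else 0), so M = m0*1 + m1*rho(e1) + m2*rho(e2) + m3*rho(e3) with m0 = tr(M)/2 = 0, m1 = tr(M rho(e1))/2 = -1/3, m2 = tr(M rho(e2))/2 = -1, m3 = tr(M rho(e3))/2 = -7/2.
Multiplying table entries, the bivector images are rho(e1 e2) = I*rho(e3), rho(e1 e3) = -I*rho(e2), rho(e2 e3) = I*rho(e1); with real blade coefficients the real parts of m0..m3 are the coefficients of 1, e1, e2, e3 and the imaginary parts give the bivectors (e2 e3: Im m1, e1 e3: -Im m2, e1 e2: Im m3).
Answer: -1/3*e1 - e2 - 7/2*e3


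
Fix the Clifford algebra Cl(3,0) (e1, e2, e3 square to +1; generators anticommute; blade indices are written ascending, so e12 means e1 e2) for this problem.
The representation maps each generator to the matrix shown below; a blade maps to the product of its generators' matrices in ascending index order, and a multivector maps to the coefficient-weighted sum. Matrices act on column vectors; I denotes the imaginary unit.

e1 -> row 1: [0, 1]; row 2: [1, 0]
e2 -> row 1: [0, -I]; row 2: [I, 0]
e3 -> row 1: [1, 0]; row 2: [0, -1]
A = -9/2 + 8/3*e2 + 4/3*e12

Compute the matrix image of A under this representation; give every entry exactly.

Bivector images (products of the table entries): rho(e12) = rho(e1)rho(e2) = row 1: [I, 0]; row 2: [0, -I].
M = (-9/2)*1 + (8/3)*rho(e2) + (4/3)*rho(e12), summed entrywise (1 is the identity matrix):
Answer: row 1: [-9/2 + 4*I/3, -8*I/3]; row 2: [8*I/3, -9/2 - 4*I/3]


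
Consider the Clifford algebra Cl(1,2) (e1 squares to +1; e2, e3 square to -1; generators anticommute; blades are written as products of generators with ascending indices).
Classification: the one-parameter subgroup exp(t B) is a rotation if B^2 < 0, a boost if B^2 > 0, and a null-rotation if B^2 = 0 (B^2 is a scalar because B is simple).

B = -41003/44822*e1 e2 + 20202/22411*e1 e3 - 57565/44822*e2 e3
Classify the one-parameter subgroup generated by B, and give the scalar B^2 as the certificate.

B^2 term by term: the squares give (-41003/44822)^2*(e1 e2)^2 + (20202/22411)^2*(e1 e3)^2 + (-57565/44822)^2*(e2 e3)^2 = 1681246009/2009011684*(+1) + 408120804/502252921*(+1) + 3313729225/2009011684*(-1) = 0 (each basis 2-blade squares to minus the product of its generators' squares); cross terms between blades sharing an index anticommute and cancel. So B^2 = 0.
Answer: null-rotation, certificate B^2 = 0. Because 0 is invariant under every versor sandwich, the classification follows from its sign alone.


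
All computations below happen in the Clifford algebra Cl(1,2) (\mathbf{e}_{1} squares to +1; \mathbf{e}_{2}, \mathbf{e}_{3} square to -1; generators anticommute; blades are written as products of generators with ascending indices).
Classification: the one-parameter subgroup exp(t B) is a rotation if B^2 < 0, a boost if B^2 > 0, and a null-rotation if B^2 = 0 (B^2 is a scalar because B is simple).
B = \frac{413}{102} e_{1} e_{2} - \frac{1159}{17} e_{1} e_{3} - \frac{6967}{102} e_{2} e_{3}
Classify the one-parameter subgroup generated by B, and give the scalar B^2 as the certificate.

B^2 term by term: the squares give (\frac{413}{102})^2*(e_{1} e_{2})^2 + (-\frac{1159}{17})^2*(e_{1} e_{3})^2 + (-\frac{6967}{102})^2*(e_{2} e_{3})^2 = \frac{170569}{10404}*(+1) + \frac{1343281}{289}*(+1) + \frac{48539089}{10404}*(-1) = -1 (each basis 2-blade squares to minus the product of its generators' squares); cross terms between blades sharing an index anticommute and cancel. So B^2 = -1.
Answer: rotation, certificate B^2 = -1. B^2 = -1 is basis-independent, so its sign is the whole story.


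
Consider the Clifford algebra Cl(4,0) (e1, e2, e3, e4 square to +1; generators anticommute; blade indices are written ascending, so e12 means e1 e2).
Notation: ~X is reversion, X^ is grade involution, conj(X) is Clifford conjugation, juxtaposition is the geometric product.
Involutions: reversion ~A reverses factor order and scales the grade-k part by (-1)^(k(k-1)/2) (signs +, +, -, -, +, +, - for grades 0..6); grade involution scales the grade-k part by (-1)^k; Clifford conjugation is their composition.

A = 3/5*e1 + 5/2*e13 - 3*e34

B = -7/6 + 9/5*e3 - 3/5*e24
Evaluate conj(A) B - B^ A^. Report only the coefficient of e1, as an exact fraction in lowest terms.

first term: -19/5*e1 - 27/5*e4 + 551/300*e13 - 9/5*e23 - 7/2*e34 + 9/25*e124 - 3/2*e1234
second term: 26/5*e1 + 27/5*e4 - 1199/300*e13 - 9/5*e23 + 7/2*e34 + 9/25*e124 + 3/2*e1234
Answer: -9


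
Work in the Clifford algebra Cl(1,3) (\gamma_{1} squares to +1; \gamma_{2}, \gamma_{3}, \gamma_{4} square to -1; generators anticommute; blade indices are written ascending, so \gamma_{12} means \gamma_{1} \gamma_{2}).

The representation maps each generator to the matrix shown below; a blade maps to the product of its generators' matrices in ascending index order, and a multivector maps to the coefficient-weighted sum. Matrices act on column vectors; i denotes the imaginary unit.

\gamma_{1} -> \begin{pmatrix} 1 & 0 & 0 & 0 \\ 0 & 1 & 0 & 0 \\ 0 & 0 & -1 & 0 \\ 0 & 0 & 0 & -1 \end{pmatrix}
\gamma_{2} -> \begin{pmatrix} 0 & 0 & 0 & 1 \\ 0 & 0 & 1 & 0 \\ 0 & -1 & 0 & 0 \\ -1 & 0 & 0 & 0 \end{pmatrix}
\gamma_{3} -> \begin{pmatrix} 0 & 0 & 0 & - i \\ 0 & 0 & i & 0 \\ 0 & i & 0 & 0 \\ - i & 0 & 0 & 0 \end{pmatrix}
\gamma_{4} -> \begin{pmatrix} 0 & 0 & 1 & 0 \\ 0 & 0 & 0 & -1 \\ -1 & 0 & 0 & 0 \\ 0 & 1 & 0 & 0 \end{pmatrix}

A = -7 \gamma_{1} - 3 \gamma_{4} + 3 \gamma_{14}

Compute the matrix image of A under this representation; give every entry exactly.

Bivector images (products of the table entries): rho(\gamma_{14}) = rho(\gamma_{1})rho(\gamma_{4}) = \begin{pmatrix} 0 & 0 & 1 & 0 \\ 0 & 0 & 0 & -1 \\ 1 & 0 & 0 & 0 \\ 0 & -1 & 0 & 0 \end{pmatrix}.
M = (-7)*rho(\gamma_{1}) + (-3)*rho(\gamma_{4}) + (3)*rho(\gamma_{14}), summed entrywise:
Answer: \begin{pmatrix} -7 & 0 & 0 & 0 \\ 0 & -7 & 0 & 0 \\ 6 & 0 & 7 & 0 \\ 0 & -6 & 0 & 7 \end{pmatrix}


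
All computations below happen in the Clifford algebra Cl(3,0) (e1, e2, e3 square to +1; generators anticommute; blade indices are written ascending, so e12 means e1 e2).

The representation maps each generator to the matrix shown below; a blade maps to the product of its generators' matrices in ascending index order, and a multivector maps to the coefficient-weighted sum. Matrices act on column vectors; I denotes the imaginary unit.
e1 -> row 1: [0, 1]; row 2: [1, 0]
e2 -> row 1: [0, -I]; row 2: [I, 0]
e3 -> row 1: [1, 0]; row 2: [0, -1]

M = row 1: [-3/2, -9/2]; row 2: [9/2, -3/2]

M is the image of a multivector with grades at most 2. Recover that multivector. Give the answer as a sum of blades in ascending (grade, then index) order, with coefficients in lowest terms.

Method: 1, rho(e1), rho(e2), rho(e3) form a trace-orthogonal basis of the 2x2 complex matrices (tr(X Y) = 2 if X = Y, else 0), so M = m0*1 + m1*rho(e1) + m2*rho(e2) + m3*rho(e3) with m0 = tr(M)/2 = -3/2, m1 = tr(M rho(e1))/2 = 0, m2 = tr(M rho(e2))/2 = -9*I/2, m3 = tr(M rho(e3))/2 = 0.
Multiplying table entries, the bivector images are rho(e12) = I*rho(e3), rho(e13) = -I*rho(e2), rho(e23) = I*rho(e1); with real blade coefficients the real parts of m0..m3 are the coefficients of 1, e1, e2, e3 and the imaginary parts give the bivectors (e23: Im m1, e13: -Im m2, e12: Im m3).
Answer: -3/2 + 9/2*e13


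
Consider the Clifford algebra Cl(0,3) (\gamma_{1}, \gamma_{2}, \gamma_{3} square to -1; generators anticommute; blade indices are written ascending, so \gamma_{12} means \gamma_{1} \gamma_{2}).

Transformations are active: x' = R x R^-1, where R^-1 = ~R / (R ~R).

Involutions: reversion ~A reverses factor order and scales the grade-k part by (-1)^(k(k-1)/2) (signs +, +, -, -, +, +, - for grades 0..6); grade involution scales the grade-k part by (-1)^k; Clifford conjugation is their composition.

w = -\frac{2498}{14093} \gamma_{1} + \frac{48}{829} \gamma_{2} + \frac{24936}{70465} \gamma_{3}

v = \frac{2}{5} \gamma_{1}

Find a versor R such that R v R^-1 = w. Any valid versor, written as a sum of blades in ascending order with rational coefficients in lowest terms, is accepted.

R = v + w = \frac{15696}{70465} \gamma_{1} + \frac{48}{829} \gamma_{2} + \frac{24936}{70465} \gamma_{3} works: the equal norms (-\frac{4}{25}) guarantee its sandwich swaps v into w.
Answer: \frac{15696}{70465} \gamma_{1} + \frac{48}{829} \gamma_{2} + \frac{24936}{70465} \gamma_{3}


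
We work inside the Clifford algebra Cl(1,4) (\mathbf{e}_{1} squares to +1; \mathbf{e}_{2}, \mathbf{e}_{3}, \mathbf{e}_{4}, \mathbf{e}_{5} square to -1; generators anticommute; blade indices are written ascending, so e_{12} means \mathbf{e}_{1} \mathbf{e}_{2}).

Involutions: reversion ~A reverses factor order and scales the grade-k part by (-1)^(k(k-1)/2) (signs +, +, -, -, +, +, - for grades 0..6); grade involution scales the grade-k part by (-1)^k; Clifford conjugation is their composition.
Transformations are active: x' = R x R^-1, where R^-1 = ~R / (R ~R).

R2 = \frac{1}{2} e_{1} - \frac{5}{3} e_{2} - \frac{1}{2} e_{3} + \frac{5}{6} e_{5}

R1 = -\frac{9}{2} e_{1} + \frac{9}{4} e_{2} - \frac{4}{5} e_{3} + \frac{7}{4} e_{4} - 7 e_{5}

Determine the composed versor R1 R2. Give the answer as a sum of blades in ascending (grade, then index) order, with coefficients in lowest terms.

Distribute over the terms of R2 (each basis-blade product reordered to ascending indices, repeated generators contracted through their squares):
R1 (\frac{1}{2} e_{1}) = -\frac{9}{4} - \frac{9}{8} e_{12} + \frac{2}{5} e_{13} - \frac{7}{8} e_{14} + \frac{7}{2} e_{15}
R1 (-\frac{5}{3} e_{2}) = \frac{15}{4} + \frac{15}{2} e_{12} - \frac{4}{3} e_{23} + \frac{35}{12} e_{24} - \frac{35}{3} e_{25}
R1 (-\frac{1}{2} e_{3}) = -\frac{2}{5} + \frac{9}{4} e_{13} - \frac{9}{8} e_{23} + \frac{7}{8} e_{34} - \frac{7}{2} e_{35}
R1 (\frac{5}{6} e_{5}) = \frac{35}{6} - \frac{15}{4} e_{15} + \frac{15}{8} e_{25} - \frac{2}{3} e_{35} + \frac{35}{24} e_{45}
Summing the partial products and collecting blades:
Answer: \frac{104}{15} + \frac{51}{8} e_{12} + \frac{53}{20} e_{13} - \frac{7}{8} e_{14} - \frac{1}{4} e_{15} - \frac{59}{24} e_{23} + \frac{35}{12} e_{24} - \frac{235}{24} e_{25} + \frac{7}{8} e_{34} - \frac{25}{6} e_{35} + \frac{35}{24} e_{45}
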